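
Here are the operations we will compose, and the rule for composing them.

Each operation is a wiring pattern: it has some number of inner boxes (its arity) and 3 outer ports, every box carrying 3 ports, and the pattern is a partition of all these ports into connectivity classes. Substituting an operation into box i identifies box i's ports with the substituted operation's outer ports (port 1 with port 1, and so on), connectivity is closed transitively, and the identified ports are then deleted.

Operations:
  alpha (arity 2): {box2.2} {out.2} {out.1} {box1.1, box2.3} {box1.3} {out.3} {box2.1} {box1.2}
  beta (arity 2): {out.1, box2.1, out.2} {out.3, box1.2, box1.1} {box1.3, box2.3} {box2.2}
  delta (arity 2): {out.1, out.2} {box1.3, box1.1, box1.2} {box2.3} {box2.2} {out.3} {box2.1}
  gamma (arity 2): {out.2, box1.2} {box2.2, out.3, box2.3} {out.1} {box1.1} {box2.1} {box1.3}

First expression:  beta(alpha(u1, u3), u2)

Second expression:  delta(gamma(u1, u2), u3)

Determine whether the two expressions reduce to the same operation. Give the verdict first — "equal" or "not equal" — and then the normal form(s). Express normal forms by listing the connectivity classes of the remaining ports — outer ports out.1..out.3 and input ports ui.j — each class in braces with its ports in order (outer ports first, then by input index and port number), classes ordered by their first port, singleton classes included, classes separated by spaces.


not equal; the first gives {out.1, out.2, u2.1} {out.3} {u1.1, u3.3} {u1.2} {u1.3} {u2.2} {u2.3} {u3.1} {u3.2} and the second {out.1, out.2} {out.3} {u1.1} {u1.2, u2.2, u2.3} {u1.3} {u2.1} {u3.1} {u3.2} {u3.3}

In normal form, the first expression is {out.1, out.2, u2.1} {out.3} {u1.1, u3.3} {u1.2} {u1.3} {u2.2} {u2.3} {u3.1} {u3.2}
In normal form, the second expression is {out.1, out.2} {out.3} {u1.1} {u1.2, u2.2, u2.3} {u1.3} {u2.1} {u3.1} {u3.2} {u3.3}
The forms do not match — not equal.


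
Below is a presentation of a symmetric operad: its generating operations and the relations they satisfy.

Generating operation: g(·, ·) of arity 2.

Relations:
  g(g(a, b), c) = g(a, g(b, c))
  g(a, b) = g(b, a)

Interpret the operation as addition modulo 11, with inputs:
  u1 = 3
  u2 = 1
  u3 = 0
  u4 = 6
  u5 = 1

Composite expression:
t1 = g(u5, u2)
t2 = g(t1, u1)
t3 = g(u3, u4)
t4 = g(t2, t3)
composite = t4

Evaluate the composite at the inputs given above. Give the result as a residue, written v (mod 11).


0 (mod 11)

g(u5, u2) = 2
g(g(u5, u2), u1) = 5
g(u3, u4) = 6
g(g(g(u5, u2), u1), g(u3, u4)) = 0


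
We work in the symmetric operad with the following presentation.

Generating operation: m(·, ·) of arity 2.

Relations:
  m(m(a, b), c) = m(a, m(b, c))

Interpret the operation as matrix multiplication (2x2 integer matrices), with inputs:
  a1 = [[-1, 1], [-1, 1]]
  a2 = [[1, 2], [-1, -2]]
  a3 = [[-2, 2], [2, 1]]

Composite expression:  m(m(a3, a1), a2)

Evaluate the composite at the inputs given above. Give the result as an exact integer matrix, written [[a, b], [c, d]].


[[0, 0], [-6, -12]]

m(a3, a1) = [[0, 0], [-3, 3]]
m(m(a3, a1), a2) = [[0, 0], [-6, -12]]


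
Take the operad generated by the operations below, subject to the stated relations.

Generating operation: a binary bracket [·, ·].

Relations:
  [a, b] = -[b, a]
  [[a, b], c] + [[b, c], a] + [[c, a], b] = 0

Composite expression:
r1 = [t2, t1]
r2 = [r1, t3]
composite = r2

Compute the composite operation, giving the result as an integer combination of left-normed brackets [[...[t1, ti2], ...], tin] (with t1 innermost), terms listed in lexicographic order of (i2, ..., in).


-[[t1, t2], t3]

In the tensor algebra, words opening t1 carry the t1-anchored form.
Composite bracket: [[t2, t1], t3]
Applying ab - ba throughout gives 4 signed words (2^2 = 4).
The t1-initial words carry the normal form:
  word t1t2t3 has sign -1, contributing -[[t1, t2], t3]


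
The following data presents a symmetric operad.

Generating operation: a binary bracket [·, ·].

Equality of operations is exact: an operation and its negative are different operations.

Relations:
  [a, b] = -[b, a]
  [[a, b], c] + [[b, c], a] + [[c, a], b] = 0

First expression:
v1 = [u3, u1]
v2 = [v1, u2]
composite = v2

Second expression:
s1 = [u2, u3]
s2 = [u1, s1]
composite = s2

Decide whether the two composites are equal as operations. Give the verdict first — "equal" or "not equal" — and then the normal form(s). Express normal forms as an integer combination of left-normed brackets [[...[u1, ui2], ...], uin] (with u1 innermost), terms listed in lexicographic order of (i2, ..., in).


Reducing the first expression gives -[[u1, u3], u2]
Reducing the second expression gives [[u1, u2], u3] - [[u1, u3], u2]
The forms do not match — not equal.

not equal — first -[[u1, u3], u2], second [[u1, u2], u3] - [[u1, u3], u2]


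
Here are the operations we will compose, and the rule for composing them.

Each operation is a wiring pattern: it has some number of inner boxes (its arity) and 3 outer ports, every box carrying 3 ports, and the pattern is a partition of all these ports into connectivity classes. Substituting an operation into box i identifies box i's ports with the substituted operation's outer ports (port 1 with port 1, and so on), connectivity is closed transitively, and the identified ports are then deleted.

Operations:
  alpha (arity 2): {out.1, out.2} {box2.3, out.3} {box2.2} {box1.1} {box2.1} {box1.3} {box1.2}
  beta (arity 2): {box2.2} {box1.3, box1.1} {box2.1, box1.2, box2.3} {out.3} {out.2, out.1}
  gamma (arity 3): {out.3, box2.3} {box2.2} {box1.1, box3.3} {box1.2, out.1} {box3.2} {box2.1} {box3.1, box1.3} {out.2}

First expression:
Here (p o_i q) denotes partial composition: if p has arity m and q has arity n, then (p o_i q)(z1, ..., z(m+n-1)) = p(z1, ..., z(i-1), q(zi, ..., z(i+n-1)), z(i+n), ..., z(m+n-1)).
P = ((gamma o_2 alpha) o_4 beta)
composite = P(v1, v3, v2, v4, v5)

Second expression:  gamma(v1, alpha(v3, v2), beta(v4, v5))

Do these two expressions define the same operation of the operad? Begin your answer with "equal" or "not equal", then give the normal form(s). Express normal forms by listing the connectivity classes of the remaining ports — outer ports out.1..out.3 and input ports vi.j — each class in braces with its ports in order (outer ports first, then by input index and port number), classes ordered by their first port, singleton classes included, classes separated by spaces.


Reducing the first expression gives {out.1, v1.2} {out.2} {out.3, v2.3} {v1.1} {v1.3} {v2.1} {v2.2} {v3.1} {v3.2} {v3.3} {v4.1, v4.3} {v4.2, v5.1, v5.3} {v5.2}
Reducing the second expression gives {out.1, v1.2} {out.2} {out.3, v2.3} {v1.1} {v1.3} {v2.1} {v2.2} {v3.1} {v3.2} {v3.3} {v4.1, v4.3} {v4.2, v5.1, v5.3} {v5.2}
The normal forms match — equal.

equal; the common form is {out.1, v1.2} {out.2} {out.3, v2.3} {v1.1} {v1.3} {v2.1} {v2.2} {v3.1} {v3.2} {v3.3} {v4.1, v4.3} {v4.2, v5.1, v5.3} {v5.2}


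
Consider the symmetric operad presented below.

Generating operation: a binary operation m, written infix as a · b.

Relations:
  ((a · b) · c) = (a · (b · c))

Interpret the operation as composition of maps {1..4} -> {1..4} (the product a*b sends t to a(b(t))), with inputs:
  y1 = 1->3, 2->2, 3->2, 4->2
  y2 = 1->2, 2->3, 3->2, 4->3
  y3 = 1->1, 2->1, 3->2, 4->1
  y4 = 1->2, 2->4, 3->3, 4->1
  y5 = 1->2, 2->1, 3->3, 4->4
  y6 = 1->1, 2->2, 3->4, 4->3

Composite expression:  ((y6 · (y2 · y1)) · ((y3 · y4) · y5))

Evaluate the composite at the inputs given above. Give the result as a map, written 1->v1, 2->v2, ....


1->2, 2->2, 3->4, 4->2

(y2 · y1) = 1->2, 2->3, 3->3, 4->3
(y6 · (y2 · y1)) = 1->2, 2->4, 3->4, 4->4
(y3 · y4) = 1->1, 2->1, 3->2, 4->1
((y3 · y4) · y5) = 1->1, 2->1, 3->2, 4->1
((y6 · (y2 · y1)) · ((y3 · y4) · y5)) = 1->2, 2->2, 3->4, 4->2


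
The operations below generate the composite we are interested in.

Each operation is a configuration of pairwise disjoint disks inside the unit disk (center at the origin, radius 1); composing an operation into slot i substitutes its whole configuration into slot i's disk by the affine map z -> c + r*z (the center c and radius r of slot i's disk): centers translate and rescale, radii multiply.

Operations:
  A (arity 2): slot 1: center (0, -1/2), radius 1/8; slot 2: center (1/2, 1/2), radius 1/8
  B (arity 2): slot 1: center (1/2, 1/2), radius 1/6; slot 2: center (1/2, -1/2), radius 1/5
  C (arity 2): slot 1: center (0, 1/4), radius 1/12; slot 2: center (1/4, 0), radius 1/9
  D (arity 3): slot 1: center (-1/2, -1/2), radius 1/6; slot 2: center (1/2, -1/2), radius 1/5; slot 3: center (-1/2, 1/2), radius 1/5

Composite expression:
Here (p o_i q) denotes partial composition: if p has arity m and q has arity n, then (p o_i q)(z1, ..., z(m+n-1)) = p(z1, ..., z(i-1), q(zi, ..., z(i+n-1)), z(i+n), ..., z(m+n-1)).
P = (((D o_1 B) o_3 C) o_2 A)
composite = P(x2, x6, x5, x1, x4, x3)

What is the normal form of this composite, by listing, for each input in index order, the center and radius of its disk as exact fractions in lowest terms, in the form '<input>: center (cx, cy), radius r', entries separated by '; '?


x1: center (1/2, -9/20), radius 1/60; x2: center (-5/12, -5/12), radius 1/36; x3: center (-1/2, 1/2), radius 1/5; x4: center (11/20, -1/2), radius 1/45; x5: center (-2/5, -17/30), radius 1/240; x6: center (-5/12, -3/5), radius 1/240

Affine substitution under D: radii multiply and x-centers shift.
input x2: composing its 2 substitution steps yields center (-5/12, -5/12), radius 1/36
input x6: composing its 3 substitution steps yields center (-5/12, -3/5), radius 1/240
input x5: composing its 3 substitution steps yields center (-2/5, -17/30), radius 1/240
input x1: composing its 2 substitution steps yields center (1/2, -9/20), radius 1/60
input x4: composing its 2 substitution steps yields center (11/20, -1/2), radius 1/45
input x3: composing its 1 substitution step yields center (-1/2, 1/2), radius 1/5


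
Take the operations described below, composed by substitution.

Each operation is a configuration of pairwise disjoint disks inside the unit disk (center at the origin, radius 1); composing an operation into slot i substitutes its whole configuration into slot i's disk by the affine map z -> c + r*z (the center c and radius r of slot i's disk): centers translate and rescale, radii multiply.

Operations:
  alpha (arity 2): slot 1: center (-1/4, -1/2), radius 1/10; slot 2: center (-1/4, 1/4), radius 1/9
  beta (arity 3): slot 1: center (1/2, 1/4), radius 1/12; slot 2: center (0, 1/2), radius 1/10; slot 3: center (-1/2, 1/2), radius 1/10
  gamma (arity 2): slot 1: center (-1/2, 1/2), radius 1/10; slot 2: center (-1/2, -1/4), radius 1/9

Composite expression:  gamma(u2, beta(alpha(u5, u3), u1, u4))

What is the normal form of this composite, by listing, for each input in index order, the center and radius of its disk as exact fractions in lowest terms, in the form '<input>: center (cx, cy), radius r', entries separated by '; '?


Each u-disk chains the slot maps above it in gamma; radii multiply.
input u2: composing its 1 substitution step yields center (-1/2, 1/2), radius 1/10
input u5: composing its 3 substitution steps yields center (-193/432, -49/216), radius 1/1080
input u3: composing its 3 substitution steps yields center (-193/432, -95/432), radius 1/972
input u1: composing its 2 substitution steps yields center (-1/2, -7/36), radius 1/90
input u4: composing its 2 substitution steps yields center (-5/9, -7/36), radius 1/90

u1: center (-1/2, -7/36), radius 1/90; u2: center (-1/2, 1/2), radius 1/10; u3: center (-193/432, -95/432), radius 1/972; u4: center (-5/9, -7/36), radius 1/90; u5: center (-193/432, -49/216), radius 1/1080


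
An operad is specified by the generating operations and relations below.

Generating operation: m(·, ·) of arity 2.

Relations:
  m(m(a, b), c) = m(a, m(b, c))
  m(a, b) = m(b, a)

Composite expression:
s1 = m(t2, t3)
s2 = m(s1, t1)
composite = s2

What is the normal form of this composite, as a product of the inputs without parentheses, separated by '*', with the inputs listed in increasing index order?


With m associative and commutative, the t-input set is all that matters.
m(t2, t3) unparenthesizes to t2 * t3
m(m(t2, t3), t1) unparenthesizes to t2 * t3 * t1
reordering the factors by index: t1 * t2 * t3

t1 * t2 * t3


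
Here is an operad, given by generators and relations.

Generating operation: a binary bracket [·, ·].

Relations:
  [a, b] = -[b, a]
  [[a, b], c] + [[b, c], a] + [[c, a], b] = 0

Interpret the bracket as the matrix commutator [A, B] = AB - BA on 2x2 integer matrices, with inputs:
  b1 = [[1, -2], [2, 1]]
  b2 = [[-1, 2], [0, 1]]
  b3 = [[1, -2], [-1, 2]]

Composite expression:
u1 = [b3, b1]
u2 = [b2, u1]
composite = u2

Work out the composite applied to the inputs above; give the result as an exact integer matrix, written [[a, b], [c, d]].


[b3, b1] = [[-6, 2], [2, 6]]
[b2, [b3, b1]] = [[4, 20], [4, -4]]

[[4, 20], [4, -4]]


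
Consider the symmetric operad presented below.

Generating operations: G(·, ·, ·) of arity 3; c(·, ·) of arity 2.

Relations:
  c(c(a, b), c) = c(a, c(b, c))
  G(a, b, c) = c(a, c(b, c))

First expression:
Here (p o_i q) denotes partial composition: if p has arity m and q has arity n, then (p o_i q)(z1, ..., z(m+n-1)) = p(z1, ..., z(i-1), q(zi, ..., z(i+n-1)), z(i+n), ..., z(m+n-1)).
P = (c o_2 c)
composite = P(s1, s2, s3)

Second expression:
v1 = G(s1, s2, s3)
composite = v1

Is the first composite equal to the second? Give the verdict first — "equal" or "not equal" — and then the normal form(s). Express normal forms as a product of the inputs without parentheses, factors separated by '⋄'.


equal; the common form is s1 ⋄ s2 ⋄ s3

In normal form, the first expression is s1 ⋄ s2 ⋄ s3
In normal form, the second expression is s1 ⋄ s2 ⋄ s3
Both agree, so they are equal.


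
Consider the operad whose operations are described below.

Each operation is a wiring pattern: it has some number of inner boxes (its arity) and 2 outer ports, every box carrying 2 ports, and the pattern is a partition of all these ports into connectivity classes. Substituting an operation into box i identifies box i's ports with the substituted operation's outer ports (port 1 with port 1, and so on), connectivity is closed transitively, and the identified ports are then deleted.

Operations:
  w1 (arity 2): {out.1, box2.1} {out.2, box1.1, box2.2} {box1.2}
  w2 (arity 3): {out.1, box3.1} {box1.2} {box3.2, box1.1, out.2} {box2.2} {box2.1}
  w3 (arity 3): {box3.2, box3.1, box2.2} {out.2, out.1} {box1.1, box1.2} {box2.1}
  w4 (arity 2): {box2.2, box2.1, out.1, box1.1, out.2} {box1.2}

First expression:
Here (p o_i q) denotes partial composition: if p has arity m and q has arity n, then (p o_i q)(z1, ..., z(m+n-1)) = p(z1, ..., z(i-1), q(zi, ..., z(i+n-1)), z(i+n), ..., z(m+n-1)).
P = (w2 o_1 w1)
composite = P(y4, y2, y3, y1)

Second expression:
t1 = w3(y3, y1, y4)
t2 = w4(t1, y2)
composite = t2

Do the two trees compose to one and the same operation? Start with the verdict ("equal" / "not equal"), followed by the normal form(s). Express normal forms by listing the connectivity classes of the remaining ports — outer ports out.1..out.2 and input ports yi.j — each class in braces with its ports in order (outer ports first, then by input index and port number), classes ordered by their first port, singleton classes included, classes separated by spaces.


not equal — first {out.1, y1.1} {out.2, y1.2, y2.1} {y2.2, y4.1} {y3.1} {y3.2} {y4.2}, second {out.1, out.2, y2.1, y2.2} {y1.1} {y1.2, y4.1, y4.2} {y3.1, y3.2}

In normal form, the first expression is {out.1, y1.1} {out.2, y1.2, y2.1} {y2.2, y4.1} {y3.1} {y3.2} {y4.2}
In normal form, the second expression is {out.1, out.2, y2.1, y2.2} {y1.1} {y1.2, y4.1, y4.2} {y3.1, y3.2}
They disagree, so not equal.


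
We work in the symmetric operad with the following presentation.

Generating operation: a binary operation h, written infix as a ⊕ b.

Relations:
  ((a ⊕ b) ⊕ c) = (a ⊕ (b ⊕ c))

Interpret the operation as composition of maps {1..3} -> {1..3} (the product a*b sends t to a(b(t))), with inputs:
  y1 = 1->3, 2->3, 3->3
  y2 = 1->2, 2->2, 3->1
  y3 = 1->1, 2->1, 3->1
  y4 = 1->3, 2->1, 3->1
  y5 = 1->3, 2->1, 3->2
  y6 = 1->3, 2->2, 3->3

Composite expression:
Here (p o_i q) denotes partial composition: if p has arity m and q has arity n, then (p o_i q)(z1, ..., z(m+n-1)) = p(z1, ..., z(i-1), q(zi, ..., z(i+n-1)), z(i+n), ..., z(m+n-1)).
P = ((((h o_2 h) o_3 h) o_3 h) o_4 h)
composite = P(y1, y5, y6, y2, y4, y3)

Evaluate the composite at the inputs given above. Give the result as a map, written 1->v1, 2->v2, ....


1->3, 2->3, 3->3


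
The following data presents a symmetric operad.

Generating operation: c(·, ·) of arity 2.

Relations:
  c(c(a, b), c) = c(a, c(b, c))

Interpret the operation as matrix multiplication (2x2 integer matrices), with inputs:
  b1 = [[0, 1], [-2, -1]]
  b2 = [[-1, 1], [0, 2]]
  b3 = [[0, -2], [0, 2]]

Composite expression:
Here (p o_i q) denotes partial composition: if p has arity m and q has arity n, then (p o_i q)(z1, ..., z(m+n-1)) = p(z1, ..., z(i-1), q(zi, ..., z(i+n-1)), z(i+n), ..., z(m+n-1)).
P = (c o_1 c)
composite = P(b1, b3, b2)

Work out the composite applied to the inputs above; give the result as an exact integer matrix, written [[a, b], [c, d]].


c(b1, b3) = [[0, 2], [0, 2]]
c(c(b1, b3), b2) = [[0, 4], [0, 4]]

[[0, 4], [0, 4]]


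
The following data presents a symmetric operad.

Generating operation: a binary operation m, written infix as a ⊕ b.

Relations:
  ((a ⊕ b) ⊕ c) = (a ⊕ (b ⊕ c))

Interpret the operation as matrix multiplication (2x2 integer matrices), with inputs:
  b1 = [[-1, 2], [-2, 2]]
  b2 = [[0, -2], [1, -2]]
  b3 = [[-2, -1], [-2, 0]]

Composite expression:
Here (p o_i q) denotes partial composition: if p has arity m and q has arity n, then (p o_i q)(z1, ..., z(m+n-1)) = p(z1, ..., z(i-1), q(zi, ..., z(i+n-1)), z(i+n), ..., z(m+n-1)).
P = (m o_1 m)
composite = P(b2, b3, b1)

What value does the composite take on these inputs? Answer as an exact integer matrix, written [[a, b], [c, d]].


[[-4, 8], [0, 2]]

(b2 ⊕ b3) = [[4, 0], [2, -1]]
((b2 ⊕ b3) ⊕ b1) = [[-4, 8], [0, 2]]


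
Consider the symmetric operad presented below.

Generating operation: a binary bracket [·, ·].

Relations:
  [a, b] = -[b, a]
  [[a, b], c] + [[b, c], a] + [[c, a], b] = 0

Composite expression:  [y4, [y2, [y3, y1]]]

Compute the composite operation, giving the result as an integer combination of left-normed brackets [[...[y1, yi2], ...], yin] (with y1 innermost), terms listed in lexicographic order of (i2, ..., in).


-[[[y1, y3], y2], y4]

Skip Jacobi rewriting: expand, keep y1-initial words, read off terms.
Composite bracket: [y4, [y2, [y3, y1]]]
Under [a, b] = ab - ba we get 8 signed associative words (2^3 = 8).
Only words starting with y1 matter:
  y1y3y2y4 appears with sign -1, giving the term -[[[y1, y3], y2], y4]


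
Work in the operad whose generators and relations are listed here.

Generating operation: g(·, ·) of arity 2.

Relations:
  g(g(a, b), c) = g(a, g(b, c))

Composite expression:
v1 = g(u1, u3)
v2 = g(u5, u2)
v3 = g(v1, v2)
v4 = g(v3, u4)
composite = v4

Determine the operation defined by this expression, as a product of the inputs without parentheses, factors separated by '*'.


u1 * u3 * u5 * u2 * u4

Key point: g is associative — brackets drop, the u-order remains.
g(u1, u3) collapses to u1 * u3
g(u5, u2) collapses to u5 * u2
g(g(u1, u3), g(u5, u2)) collapses to u1 * u3 * u5 * u2
g(g(g(u1, u3), g(u5, u2)), u4) collapses to u1 * u3 * u5 * u2 * u4


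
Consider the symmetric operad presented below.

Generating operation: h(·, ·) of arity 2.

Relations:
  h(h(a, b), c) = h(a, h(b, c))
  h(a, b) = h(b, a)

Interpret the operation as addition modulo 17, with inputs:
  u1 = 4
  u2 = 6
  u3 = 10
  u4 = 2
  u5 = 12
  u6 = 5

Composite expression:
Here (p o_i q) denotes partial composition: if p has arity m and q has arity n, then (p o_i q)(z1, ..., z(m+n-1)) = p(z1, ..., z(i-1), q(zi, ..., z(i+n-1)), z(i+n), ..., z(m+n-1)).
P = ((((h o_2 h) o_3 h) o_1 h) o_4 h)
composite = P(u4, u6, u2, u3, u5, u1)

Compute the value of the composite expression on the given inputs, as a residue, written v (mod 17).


5 (mod 17)

h(u4, u6) = 7
h(u3, u5) = 5
h(h(u3, u5), u1) = 9
h(u2, h(h(u3, u5), u1)) = 15
h(h(u4, u6), h(u2, h(h(u3, u5), u1))) = 5


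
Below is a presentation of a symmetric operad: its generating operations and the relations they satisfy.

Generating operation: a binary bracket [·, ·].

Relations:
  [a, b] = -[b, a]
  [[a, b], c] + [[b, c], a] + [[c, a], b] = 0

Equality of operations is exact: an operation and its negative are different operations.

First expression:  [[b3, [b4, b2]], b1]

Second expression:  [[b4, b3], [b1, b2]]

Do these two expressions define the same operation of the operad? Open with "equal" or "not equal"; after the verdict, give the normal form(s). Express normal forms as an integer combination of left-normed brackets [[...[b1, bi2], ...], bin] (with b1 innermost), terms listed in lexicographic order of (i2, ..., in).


not equal: they reduce to -[[[b1, b2], b4], b3] + [[[b1, b3], b2], b4] - [[[b1, b3], b4], b2] + [[[b1, b4], b2], b3] and [[[b1, b2], b3], b4] - [[[b1, b2], b4], b3]

Normal form of the first expression: -[[[b1, b2], b4], b3] + [[[b1, b3], b2], b4] - [[[b1, b3], b4], b2] + [[[b1, b4], b2], b3]
Normal form of the second expression: [[[b1, b2], b3], b4] - [[[b1, b2], b4], b3]
Distinct normal forms: not equal.


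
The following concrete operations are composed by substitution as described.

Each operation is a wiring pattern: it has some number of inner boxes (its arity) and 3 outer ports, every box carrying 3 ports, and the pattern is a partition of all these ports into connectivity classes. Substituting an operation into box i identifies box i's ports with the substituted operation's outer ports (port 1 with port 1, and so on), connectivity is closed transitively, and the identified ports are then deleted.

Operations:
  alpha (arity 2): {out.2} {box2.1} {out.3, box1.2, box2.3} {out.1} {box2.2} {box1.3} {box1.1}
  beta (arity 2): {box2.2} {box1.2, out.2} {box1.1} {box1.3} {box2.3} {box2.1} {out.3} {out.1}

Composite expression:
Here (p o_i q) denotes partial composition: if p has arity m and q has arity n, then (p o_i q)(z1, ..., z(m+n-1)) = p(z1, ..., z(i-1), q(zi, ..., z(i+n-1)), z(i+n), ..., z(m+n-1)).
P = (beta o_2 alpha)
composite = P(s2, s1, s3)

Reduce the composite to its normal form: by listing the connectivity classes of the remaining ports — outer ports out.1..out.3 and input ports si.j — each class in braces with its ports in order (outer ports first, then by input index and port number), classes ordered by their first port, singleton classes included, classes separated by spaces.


{out.1} {out.2, s2.2} {out.3} {s1.1} {s1.2, s3.3} {s1.3} {s2.1} {s2.3} {s3.1} {s3.2}

Reachability decides: close wires over beta-identified ports.
through alpha, on inputs (s1, s3): {out.1} {out.2} {out.3, s1.2, s3.3} {s1.1} {s1.3} {s3.1} {s3.2} (out.j = stage outer ports)
through beta, on inputs (s2, s1, s3): {out.1} {out.2, s2.2} {out.3} {s1.1} {s1.2, s3.3} {s1.3} {s2.1} {s2.3} {s3.1} {s3.2} (out.j = stage outer ports)


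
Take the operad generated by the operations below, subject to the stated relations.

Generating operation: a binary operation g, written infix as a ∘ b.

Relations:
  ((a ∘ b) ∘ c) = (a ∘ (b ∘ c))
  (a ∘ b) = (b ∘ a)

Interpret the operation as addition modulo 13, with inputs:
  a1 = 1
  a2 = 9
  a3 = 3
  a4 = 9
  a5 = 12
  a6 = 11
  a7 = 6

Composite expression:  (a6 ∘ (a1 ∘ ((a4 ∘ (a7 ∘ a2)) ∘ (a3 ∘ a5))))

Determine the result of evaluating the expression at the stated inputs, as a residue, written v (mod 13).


12 (mod 13)


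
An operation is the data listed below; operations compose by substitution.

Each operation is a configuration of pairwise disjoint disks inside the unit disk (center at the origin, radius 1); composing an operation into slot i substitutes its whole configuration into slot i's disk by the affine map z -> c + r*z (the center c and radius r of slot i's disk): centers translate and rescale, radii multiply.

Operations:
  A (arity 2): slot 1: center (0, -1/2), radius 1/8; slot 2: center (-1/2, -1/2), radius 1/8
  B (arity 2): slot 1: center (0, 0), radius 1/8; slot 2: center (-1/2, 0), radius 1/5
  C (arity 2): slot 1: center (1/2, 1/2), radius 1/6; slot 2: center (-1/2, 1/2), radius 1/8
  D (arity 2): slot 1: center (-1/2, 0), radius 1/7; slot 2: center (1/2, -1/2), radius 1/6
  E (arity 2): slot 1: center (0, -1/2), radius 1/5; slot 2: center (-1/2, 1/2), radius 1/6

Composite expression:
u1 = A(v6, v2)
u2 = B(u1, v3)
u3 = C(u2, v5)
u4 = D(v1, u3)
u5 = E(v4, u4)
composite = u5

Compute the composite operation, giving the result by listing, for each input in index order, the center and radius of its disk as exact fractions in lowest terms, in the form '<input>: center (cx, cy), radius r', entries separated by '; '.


v1: center (-7/12, 1/2), radius 1/42; v2: center (-1393/3456, 1487/3456), radius 1/13824; v3: center (-175/432, 31/72), radius 1/1080; v4: center (0, -1/2), radius 1/5; v5: center (-31/72, 31/72), radius 1/288; v6: center (-29/72, 1487/3456), radius 1/13824


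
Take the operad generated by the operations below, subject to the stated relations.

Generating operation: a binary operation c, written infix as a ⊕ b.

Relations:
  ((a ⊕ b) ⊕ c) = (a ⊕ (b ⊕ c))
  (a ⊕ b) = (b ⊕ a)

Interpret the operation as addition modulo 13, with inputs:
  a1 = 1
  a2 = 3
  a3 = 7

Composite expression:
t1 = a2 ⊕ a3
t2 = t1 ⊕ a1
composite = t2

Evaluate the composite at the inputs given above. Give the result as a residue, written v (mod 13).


11 (mod 13)

(a2 ⊕ a3) = 10
((a2 ⊕ a3) ⊕ a1) = 11


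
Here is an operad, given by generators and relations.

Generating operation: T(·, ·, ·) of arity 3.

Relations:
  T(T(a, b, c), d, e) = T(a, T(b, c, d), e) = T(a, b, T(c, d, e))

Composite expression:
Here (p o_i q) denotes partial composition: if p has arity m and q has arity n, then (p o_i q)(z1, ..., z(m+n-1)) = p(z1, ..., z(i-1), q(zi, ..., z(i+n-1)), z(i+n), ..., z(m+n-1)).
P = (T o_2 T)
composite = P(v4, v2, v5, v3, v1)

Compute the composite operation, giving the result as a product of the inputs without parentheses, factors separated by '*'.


v4 * v2 * v5 * v3 * v1

Every regrouping of T is equal, so read the v-inputs in written order.
T(v2, v5, v3) spells out as v2 * v5 * v3
T(v4, T(v2, v5, v3), v1) spells out as v4 * v2 * v5 * v3 * v1


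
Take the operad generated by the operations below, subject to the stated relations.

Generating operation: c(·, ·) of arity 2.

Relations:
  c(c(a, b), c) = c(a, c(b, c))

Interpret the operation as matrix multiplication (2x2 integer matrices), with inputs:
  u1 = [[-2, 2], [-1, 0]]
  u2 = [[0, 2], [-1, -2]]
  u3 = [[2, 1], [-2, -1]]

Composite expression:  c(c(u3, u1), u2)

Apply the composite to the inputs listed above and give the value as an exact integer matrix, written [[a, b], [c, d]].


[[-4, -18], [4, 18]]

c(u3, u1) = [[-5, 4], [5, -4]]
c(c(u3, u1), u2) = [[-4, -18], [4, 18]]


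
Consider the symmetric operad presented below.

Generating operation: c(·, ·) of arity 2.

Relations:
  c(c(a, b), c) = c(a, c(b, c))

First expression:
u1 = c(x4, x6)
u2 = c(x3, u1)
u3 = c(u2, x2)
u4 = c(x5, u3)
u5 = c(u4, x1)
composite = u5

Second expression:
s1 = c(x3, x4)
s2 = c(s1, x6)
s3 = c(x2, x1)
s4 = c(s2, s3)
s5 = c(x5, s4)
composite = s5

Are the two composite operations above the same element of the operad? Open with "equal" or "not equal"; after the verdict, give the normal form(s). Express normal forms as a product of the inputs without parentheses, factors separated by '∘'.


equal; both compose to x5 ∘ x3 ∘ x4 ∘ x6 ∘ x2 ∘ x1


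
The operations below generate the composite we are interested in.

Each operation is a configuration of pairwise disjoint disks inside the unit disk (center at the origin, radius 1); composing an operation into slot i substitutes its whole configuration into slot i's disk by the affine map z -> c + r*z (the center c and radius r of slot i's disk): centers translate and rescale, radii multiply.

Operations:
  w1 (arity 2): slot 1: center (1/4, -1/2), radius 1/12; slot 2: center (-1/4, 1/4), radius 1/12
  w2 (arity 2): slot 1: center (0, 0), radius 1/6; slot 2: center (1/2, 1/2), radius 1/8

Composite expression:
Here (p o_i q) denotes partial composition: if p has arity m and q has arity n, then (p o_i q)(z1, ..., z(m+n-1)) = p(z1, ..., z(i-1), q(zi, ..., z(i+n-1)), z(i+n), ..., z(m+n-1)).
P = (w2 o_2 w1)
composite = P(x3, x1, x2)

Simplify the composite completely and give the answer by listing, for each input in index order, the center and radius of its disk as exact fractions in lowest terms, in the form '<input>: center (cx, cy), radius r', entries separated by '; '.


Affine substitution under w2: radii multiply and x-centers shift.
x3: after 1 affine step, its disk has center (0, 0), radius 1/6
x1: after 2 affine steps, its disk has center (17/32, 7/16), radius 1/96
x2: after 2 affine steps, its disk has center (15/32, 17/32), radius 1/96

x1: center (17/32, 7/16), radius 1/96; x2: center (15/32, 17/32), radius 1/96; x3: center (0, 0), radius 1/6


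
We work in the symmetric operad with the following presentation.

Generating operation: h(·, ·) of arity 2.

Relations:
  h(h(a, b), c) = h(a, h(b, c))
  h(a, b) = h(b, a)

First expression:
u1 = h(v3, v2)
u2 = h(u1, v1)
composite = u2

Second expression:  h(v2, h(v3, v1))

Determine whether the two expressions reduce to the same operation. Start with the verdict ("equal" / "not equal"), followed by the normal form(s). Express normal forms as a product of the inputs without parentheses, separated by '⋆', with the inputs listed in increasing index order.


Normal form of the first expression: v1 ⋆ v2 ⋆ v3
Normal form of the second expression: v1 ⋆ v2 ⋆ v3
Same normal form: equal.

equal; the common form is v1 ⋆ v2 ⋆ v3


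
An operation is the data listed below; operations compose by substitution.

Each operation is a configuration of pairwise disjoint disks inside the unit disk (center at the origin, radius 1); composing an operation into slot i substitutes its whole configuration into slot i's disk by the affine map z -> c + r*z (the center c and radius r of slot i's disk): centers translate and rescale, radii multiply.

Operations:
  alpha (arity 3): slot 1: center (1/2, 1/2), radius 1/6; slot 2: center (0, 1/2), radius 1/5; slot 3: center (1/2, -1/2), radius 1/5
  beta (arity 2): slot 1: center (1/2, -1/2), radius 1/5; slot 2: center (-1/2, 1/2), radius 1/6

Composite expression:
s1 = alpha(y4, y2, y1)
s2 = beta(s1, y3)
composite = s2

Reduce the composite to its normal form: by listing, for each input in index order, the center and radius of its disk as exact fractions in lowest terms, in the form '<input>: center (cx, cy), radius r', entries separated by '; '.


Follow each y-input down from beta: c' goes to c + r*c', radius to r*r'.
for y4, the 2-step affine chain lands on center (3/5, -2/5), radius 1/30
for y2, the 2-step affine chain lands on center (1/2, -2/5), radius 1/25
for y1, the 2-step affine chain lands on center (3/5, -3/5), radius 1/25
for y3, the 1-step affine chain lands on center (-1/2, 1/2), radius 1/6

y1: center (3/5, -3/5), radius 1/25; y2: center (1/2, -2/5), radius 1/25; y3: center (-1/2, 1/2), radius 1/6; y4: center (3/5, -2/5), radius 1/30


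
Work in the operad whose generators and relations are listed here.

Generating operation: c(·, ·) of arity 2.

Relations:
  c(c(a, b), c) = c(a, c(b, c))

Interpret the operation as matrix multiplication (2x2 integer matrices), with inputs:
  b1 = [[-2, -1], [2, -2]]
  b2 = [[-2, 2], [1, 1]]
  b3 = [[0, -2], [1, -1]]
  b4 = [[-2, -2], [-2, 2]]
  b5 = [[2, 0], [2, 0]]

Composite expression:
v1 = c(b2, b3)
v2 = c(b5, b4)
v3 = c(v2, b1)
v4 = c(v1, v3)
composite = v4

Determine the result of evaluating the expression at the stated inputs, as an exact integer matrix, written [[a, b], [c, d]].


[[0, 48], [0, -24]]

c(b2, b3) = [[2, 2], [1, -3]]
c(b5, b4) = [[-4, -4], [-4, -4]]
c(c(b5, b4), b1) = [[0, 12], [0, 12]]
c(c(b2, b3), c(c(b5, b4), b1)) = [[0, 48], [0, -24]]


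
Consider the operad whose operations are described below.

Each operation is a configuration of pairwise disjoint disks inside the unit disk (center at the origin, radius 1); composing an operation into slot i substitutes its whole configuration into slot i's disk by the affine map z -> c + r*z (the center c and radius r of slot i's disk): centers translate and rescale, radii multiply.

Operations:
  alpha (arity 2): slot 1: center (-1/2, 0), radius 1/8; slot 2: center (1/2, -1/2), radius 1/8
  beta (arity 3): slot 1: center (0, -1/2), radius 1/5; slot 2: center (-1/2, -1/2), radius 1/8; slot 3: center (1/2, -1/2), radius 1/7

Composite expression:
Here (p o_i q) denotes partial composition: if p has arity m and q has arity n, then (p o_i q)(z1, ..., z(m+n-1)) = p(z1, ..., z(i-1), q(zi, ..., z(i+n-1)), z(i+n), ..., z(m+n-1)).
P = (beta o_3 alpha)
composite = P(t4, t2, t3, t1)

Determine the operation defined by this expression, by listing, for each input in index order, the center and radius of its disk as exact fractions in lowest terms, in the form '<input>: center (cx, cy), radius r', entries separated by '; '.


t1: center (4/7, -4/7), radius 1/56; t2: center (-1/2, -1/2), radius 1/8; t3: center (3/7, -1/2), radius 1/56; t4: center (0, -1/2), radius 1/5

Affine substitution under beta: radii multiply and t-centers shift.
input t4: composing its 1 substitution step yields center (0, -1/2), radius 1/5
input t2: composing its 1 substitution step yields center (-1/2, -1/2), radius 1/8
input t3: composing its 2 substitution steps yields center (3/7, -1/2), radius 1/56
input t1: composing its 2 substitution steps yields center (4/7, -4/7), radius 1/56


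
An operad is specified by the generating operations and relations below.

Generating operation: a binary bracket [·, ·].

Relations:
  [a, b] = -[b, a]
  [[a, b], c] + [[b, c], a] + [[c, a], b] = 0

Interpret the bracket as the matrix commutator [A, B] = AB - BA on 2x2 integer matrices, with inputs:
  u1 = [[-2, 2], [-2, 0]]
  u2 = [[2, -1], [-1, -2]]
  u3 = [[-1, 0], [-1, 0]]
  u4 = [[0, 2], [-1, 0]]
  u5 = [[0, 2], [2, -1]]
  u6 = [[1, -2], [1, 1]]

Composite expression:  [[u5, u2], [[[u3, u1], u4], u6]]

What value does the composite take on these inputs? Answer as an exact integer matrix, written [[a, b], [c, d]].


[u5, u2] = [[0, -9], [9, 0]]
[u3, u1] = [[2, -2], [0, -2]]
[[u3, u1], u4] = [[2, 8], [4, -2]]
[[[u3, u1], u4], u6] = [[16, -8], [-4, -16]]
[[u5, u2], [[[u3, u1], u4], u6]] = [[108, 288], [288, -108]]

[[108, 288], [288, -108]]


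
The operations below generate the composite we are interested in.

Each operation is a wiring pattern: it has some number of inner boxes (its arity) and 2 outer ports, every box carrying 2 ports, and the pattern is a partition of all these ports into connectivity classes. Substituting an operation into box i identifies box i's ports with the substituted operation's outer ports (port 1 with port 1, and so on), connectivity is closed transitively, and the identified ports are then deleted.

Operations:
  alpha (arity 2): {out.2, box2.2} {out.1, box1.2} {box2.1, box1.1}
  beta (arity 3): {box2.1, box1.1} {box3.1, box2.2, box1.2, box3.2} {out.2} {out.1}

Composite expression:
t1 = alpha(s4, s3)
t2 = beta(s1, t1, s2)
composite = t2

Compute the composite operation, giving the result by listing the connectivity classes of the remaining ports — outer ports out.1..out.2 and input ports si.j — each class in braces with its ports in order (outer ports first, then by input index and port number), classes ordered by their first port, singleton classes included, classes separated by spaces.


{out.1} {out.2} {s1.1, s4.2} {s1.2, s2.1, s2.2, s3.2} {s3.1, s4.1}

Treat the ports identified at beta as solder joints: merge, then drop.
composing alpha on (s4, s3), with out.j its own outer ports: {out.1, s4.2} {out.2, s3.2} {s3.1, s4.1}
composing beta on (s1, s4, s3, s2), with out.j its own outer ports: {out.1} {out.2} {s1.1, s4.2} {s1.2, s2.1, s2.2, s3.2} {s3.1, s4.1}


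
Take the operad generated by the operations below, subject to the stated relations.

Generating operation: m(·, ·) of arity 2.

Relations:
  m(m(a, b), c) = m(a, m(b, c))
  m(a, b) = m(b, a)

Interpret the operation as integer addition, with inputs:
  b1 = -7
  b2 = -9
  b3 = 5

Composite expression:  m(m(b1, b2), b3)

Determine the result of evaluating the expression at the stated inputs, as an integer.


m(b1, b2) = -16
m(m(b1, b2), b3) = -11

-11


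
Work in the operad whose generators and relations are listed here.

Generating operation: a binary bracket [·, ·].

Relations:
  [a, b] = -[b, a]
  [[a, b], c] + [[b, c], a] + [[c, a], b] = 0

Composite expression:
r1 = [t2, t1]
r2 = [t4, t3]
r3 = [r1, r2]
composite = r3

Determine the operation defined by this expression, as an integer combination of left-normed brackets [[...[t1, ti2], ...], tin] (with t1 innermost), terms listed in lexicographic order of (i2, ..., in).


Expand each bracket as ab - ba; the t1-initial words give the coefficients.
Composite bracket: [[t2, t1], [t4, t3]]
The bracket unfolds into 8 signed words via [a, b] = ab - ba (2^3 = 8).
Keep just the words that open with t1:
  t1t2t3t4 appears with sign +1, giving the term +[[[t1, t2], t3], t4]
  t1t2t4t3 appears with sign -1, giving the term -[[[t1, t2], t4], t3]

[[[t1, t2], t3], t4] - [[[t1, t2], t4], t3]


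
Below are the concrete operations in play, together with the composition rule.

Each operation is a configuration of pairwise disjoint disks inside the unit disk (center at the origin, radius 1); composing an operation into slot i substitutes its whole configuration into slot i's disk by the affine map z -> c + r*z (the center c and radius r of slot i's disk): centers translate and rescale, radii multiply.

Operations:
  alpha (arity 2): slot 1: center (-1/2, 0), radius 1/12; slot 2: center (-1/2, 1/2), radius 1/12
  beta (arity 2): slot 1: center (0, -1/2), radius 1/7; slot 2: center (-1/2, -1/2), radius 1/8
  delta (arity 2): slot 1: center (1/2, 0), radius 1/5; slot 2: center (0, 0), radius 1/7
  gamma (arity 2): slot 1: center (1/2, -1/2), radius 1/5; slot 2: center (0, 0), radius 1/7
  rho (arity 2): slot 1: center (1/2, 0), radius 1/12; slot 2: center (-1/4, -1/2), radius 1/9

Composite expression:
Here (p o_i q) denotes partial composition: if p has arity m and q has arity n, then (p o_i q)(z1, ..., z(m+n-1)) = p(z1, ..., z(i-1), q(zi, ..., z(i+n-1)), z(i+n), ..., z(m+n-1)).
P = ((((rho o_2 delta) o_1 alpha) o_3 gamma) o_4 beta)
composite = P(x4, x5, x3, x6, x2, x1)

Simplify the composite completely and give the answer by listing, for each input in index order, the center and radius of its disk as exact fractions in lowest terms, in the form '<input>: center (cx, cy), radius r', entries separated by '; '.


x1: center (-1/4, -1/2), radius 1/63; x2: center (-247/1260, -158/315), radius 1/2520; x3: center (-11/60, -23/45), radius 1/225; x4: center (11/24, 0), radius 1/144; x5: center (11/24, 1/24), radius 1/144; x6: center (-7/36, -158/315), radius 1/2205

Affine substitution under rho: radii multiply and x-centers shift.
input x4: applying the 2 nested substitutions gives center (11/24, 0), radius 1/144
input x5: applying the 2 nested substitutions gives center (11/24, 1/24), radius 1/144
input x3: applying the 3 nested substitutions gives center (-11/60, -23/45), radius 1/225
input x6: applying the 4 nested substitutions gives center (-7/36, -158/315), radius 1/2205
input x2: applying the 4 nested substitutions gives center (-247/1260, -158/315), radius 1/2520
input x1: applying the 2 nested substitutions gives center (-1/4, -1/2), radius 1/63


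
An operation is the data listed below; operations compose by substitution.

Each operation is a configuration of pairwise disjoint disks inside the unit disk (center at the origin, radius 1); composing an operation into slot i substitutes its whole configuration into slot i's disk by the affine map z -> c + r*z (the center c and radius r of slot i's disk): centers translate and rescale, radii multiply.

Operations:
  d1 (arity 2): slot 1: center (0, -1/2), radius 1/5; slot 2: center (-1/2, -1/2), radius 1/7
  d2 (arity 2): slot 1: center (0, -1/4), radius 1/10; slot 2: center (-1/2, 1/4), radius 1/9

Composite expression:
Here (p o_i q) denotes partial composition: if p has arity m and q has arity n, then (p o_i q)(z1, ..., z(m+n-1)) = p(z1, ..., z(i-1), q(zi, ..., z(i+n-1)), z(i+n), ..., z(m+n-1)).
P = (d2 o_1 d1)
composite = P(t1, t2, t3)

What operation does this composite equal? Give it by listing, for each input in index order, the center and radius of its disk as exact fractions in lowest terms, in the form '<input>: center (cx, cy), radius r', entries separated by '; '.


t1: center (0, -3/10), radius 1/50; t2: center (-1/20, -3/10), radius 1/70; t3: center (-1/2, 1/4), radius 1/9

Follow each t-input down from d2: c' goes to c + r*c', radius to r*r'.
tracing t1 down its 2-map path: center (0, -3/10), radius 1/50
tracing t2 down its 2-map path: center (-1/20, -3/10), radius 1/70
tracing t3 down its 1-map path: center (-1/2, 1/4), radius 1/9
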